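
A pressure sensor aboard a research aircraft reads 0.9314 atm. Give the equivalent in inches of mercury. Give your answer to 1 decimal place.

1 atm = 29.9213 inHg, so 0.9314 × 29.9213 = 27.9 inHg.

27.9 inHg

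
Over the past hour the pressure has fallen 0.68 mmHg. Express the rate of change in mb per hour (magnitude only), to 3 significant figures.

0.907 mb per hour

0.68 mmHg / 1 h × 1.33322 mb/mmHg = 0.907 mb/h.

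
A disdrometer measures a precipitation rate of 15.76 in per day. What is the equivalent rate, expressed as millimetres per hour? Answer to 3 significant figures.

16.7 mm/hour

15.76 in/day × 25.4 mm/in × 0.0416667 day/hour = 16.7 mm/hour.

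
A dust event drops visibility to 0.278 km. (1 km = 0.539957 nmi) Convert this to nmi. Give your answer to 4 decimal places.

1 km = 0.539957 nmi, so 0.278 × 0.539957 = 0.1501 nmi.

0.1501 nmi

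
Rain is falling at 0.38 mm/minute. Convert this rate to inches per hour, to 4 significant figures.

0.8976 in/hour

0.38 mm/minute × 0.0393701 in/mm × 60 minute/hour = 0.8976 in/hour.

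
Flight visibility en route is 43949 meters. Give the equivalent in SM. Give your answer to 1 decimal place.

1 m = 0.000621371 SM, so 43949 × 0.000621371 = 27.3 SM.

27.3 SM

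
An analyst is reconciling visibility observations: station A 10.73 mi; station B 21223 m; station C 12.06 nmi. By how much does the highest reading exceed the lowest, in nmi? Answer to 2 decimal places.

2.74 nmi

station A: 10.73 SM = 9.3241 nmi.
station B: 21223 m = 11.4595 nmi.
Spread: 12.0600 − 9.3241 = 2.74 nmi.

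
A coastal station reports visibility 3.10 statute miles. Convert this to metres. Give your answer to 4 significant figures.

1 SM = 1609.34 m, so 3.10 × 1609.34 = 4989 m.

4989 m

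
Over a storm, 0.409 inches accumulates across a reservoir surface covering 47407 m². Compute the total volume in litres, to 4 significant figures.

Depth: 0.409 in × 25.4 = 10.3886 mm.
1 mm over 1 m² is 1 L, so volume = 10.3886 × 47407 = 492492.36 L ≈ 492500 L.

492500 litres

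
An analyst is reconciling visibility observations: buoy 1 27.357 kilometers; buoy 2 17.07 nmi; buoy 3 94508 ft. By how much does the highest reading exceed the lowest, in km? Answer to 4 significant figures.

4.257 km

buoy 2: 17.07 nmi = 31.61364 km.
buoy 3: 94508 ft = 28.80604 km.
Spread: 31.61364 − 27.35700 = 4.257 km.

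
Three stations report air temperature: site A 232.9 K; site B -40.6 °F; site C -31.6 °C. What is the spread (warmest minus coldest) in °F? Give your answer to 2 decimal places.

15.72 °F

site A: 232.9 K = -40.250 °C.
site B: -40.6 °F = -40.333 °C.
Spread: (-31.600) − (-40.333) = 8.733 °C = 15.72 °F.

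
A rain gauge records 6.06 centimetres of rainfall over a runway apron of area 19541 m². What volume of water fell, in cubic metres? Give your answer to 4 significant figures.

1184 cubic metres

Depth: 6.06 cm × 10 = 60.6 mm.
1 mm over 1 m² is 1 L, so volume = 60.6 × 19541 = 1184184.6 L = 1184 m³.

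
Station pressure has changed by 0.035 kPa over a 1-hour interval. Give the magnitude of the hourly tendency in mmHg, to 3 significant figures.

0.035 kPa / 1 h × 7.50062 mmHg/kPa = 0.263 mmHg/h.

0.263 mmHg per hour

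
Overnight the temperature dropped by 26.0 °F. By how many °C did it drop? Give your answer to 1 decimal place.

For a temperature change the 32° offset cancels: Δ°C = 26.0 × 0.5556 = 14.4 °C.

14.4 °C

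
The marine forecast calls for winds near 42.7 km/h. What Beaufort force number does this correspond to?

42.7 km/h = 11.9 m/s, which is Beaufort 6 (strong breeze, 10.8–13.8 m/s).

Beaufort force 6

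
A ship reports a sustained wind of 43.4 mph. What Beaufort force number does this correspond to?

43.4 mph = 19.4 m/s, which is Beaufort 8 (gale, 17.2–20.7 m/s).

Beaufort force 8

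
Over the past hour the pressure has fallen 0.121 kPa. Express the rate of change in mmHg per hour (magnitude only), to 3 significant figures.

0.908 mmHg per hour

0.121 kPa / 1 h × 7.50062 mmHg/kPa = 0.908 mmHg/h.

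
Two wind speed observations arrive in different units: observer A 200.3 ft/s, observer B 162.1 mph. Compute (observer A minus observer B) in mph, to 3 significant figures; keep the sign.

observer A: 200.3 ft/s = 136.568 mph.
Difference: 136.568 − 162.100 = -25.5 mph.

-25.5 mph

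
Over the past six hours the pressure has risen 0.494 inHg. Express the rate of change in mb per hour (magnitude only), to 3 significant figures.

2.79 mb per hour

0.494 inHg / 6 h × 33.8639 mb/inHg = 2.79 mb/h.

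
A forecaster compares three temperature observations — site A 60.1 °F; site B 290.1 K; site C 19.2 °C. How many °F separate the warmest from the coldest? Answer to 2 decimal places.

6.46 °F

site A: 60.1 °F = 15.611 °C.
site B: 290.1 K = 16.950 °C.
Spread: 19.200 − 15.611 = 3.589 °C = 6.46 °F.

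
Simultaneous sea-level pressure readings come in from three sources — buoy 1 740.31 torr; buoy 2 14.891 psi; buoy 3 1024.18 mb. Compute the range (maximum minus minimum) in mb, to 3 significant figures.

39.7 mb

buoy 1: 740.31 mmHg = 986.999 mb.
buoy 2: 14.891 psi = 1026.698 mb.
Spread: 1026.698 − 986.999 = 39.7 mb.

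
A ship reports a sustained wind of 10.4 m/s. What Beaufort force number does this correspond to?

Beaufort force 5

10.4 m/s lies in the Beaufort 5 band (fresh breeze, 8.0–10.7 m/s).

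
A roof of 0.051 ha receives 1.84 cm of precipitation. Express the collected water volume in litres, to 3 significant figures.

Depth: 1.84 cm × 10 = 18.4 mm.
Area: 0.051 ha = 510 m².
1 mm over 1 m² is 1 L, so volume = 18.4 × 510 = 9384 L ≈ 9380 L.

9380 litres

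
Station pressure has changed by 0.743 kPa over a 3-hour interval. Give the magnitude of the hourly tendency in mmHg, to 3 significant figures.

0.743 kPa / 3 h × 7.50062 mmHg/kPa = 1.86 mmHg/h.

1.86 mmHg per hour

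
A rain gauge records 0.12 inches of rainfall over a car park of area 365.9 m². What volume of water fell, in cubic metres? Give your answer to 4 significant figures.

1.115 cubic metres

Depth: 0.12 in × 25.4 = 3.048 mm.
1 mm over 1 m² is 1 L, so volume = 3.048 × 365.9 = 1115.2632 L = 1.115 m³.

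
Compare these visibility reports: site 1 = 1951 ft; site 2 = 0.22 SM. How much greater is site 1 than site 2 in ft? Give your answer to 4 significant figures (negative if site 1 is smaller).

789.4 ft

site 2: 0.22 SM = 1161.600 ft.
Difference: 1951.000 − 1161.600 = 789.4 ft.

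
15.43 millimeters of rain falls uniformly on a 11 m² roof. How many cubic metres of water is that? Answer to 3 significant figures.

1 mm over 1 m² is 1 L, so volume = 15.43 × 11 = 169.73 L = 0.170 m³.

0.170 cubic metres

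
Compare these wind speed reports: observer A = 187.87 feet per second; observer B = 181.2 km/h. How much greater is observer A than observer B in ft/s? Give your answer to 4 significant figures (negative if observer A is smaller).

observer B: 181.2 km/h = 165.1356 ft/s.
Difference: 187.8700 − 165.1356 = 22.73 ft/s.

22.73 ft/s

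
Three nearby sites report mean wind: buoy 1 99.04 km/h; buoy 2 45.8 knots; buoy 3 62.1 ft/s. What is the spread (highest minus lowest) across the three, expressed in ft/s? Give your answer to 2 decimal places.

buoy 1: 99.04 km/h = 90.2596 ft/s.
buoy 2: 45.8 kt = 77.3017 ft/s.
Spread: 90.2596 − 62.1000 = 28.16 ft/s.

28.16 ft/s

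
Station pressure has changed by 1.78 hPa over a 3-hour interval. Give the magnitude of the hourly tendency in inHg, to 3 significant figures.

0.0175 inHg per hour

1.78 hPa / 3 h × 0.02953 inHg/hPa = 0.0175 inHg/h.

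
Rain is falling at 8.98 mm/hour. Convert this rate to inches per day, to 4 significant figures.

8.485 in/day

8.98 mm/hour × 0.0393701 in/mm × 24 hour/day = 8.485 in/day.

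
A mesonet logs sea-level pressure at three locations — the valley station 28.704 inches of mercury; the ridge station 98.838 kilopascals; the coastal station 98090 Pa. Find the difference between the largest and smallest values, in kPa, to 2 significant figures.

the valley station: 28.704 inHg = 97.203 kPa.
the coastal station: 98090 Pa = 98.090 kPa.
Spread: 98.838 − 97.203 = 1.6 kPa.

1.6 kPa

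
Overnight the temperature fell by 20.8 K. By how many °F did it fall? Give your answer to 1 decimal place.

Converting a difference, only the 9/5 scale factor applies: Δ°F = 20.8 × 1.8 = 37.4 °F.

37.4 °F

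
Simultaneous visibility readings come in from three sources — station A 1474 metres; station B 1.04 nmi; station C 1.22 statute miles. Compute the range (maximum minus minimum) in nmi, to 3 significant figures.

station A: 1474 m = 0.79590 nmi.
station C: 1.22 SM = 1.06015 nmi.
Spread: 1.06015 − 0.79590 = 0.264 nmi.

0.264 nmi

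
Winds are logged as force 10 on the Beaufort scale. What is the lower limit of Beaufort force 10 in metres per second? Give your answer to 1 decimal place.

24.5 m/s

Beaufort 10 (storm) spans 24.5–28.4 m/s.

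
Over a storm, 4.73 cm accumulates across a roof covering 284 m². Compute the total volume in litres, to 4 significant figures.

13430 litres

Depth: 4.73 cm × 10 = 47.3 mm.
1 mm over 1 m² is 1 L, so volume = 47.3 × 284 = 13433.2 L ≈ 13430 L.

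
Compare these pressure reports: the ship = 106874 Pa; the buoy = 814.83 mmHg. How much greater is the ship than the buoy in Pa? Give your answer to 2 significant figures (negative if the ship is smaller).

-1800 Pa

the buoy: 814.83 mmHg = 108635.08 Pa.
Difference: 106874.00 − 108635.08 = -1800 Pa.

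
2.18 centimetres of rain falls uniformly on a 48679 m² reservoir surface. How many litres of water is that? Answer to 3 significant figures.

1060000 litres

Depth: 2.18 cm × 10 = 21.8 mm.
1 mm over 1 m² is 1 L, so volume = 21.8 × 48679 = 1061202.2 L ≈ 1060000 L.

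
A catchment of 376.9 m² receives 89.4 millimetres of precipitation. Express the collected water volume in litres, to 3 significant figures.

33700 litres

1 mm over 1 m² is 1 L, so volume = 89.4 × 376.9 = 33694.86 L ≈ 33700 L.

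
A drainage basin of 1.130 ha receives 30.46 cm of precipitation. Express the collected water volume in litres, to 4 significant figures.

3442000 litres

Depth: 30.46 cm × 10 = 304.6 mm.
Area: 1.130 ha = 11300 m².
1 mm over 1 m² is 1 L, so volume = 304.6 × 11300 = 3441980 L ≈ 3442000 L.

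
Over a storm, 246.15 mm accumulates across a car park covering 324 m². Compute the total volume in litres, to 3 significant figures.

79800 litres

1 mm over 1 m² is 1 L, so volume = 246.15 × 324 = 79752.6 L ≈ 79800 L.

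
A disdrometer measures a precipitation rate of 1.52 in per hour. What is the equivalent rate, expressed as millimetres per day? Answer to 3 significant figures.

1.52 in/hour × 25.4 mm/in × 24 hour/day = 927 mm/day.

927 mm/day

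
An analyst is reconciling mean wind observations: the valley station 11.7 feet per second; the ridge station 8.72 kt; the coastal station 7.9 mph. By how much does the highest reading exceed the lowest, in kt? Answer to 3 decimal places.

1.855 kt

the valley station: 11.7 ft/s = 6.93206 kt.
the coastal station: 7.9 mph = 6.86491 kt.
Spread: 8.72000 − 6.86491 = 1.855 kt.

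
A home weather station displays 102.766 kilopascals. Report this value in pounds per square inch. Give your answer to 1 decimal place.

1 kPa = 0.145038 psi, so 102.766 × 0.145038 = 14.9 psi.

14.9 psi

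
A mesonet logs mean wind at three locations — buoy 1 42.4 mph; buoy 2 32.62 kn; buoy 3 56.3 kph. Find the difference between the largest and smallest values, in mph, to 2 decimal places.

buoy 2: 32.62 kt = 37.5384 mph.
buoy 3: 56.3 km/h = 34.9832 mph.
Spread: 42.4000 − 34.9832 = 7.42 mph.

7.42 mph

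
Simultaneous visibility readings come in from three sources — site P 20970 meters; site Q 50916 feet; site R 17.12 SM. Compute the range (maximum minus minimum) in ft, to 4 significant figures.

39480 ft

site P: 20970 m = 68799.21 ft.
site R: 17.12 SM = 90393.60 ft.
Spread: 90393.60 − 50916.00 = 39480 ft.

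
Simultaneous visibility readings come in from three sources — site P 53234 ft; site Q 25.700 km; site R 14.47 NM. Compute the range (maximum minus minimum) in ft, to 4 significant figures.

site Q: 25.700 km = 84317.59 ft.
site R: 14.47 nmi = 87921.39 ft.
Spread: 87921.39 − 53234.00 = 34690 ft.

34690 ft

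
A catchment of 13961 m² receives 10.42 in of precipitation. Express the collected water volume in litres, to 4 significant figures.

Depth: 10.42 in × 25.4 = 264.668 mm.
1 mm over 1 m² is 1 L, so volume = 264.668 × 13961 = 3695029.9 L ≈ 3695000 L.

3695000 litres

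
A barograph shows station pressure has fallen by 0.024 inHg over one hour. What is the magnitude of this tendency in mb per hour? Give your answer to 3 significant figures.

0.813 mb per hour

0.024 inHg / 1 h × 33.8639 mb/inHg = 0.813 mb/h.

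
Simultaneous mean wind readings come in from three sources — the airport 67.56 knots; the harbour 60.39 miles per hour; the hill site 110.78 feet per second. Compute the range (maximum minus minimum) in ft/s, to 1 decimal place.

25.5 ft/s

the airport: 67.56 kt = 114.028 ft/s.
the harbour: 60.39 mph = 88.572 ft/s.
Spread: 114.028 − 88.572 = 25.5 ft/s.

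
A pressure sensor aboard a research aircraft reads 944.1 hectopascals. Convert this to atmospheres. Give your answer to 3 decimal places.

1 hPa = 0.000986923 atm, so 944.1 × 0.000986923 = 0.932 atm.

0.932 atm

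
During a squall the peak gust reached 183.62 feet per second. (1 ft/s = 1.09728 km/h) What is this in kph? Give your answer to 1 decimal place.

1 ft/s = 1.09728 km/h, so 183.62 × 1.09728 = 201.5 km/h.

201.5 km/h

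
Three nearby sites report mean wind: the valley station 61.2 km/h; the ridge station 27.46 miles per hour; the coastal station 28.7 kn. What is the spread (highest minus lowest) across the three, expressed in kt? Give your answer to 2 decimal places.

9.18 kt

the valley station: 61.2 km/h = 33.0454 kt.
the ridge station: 27.46 mph = 23.8621 kt.
Spread: 33.0454 − 23.8621 = 9.18 kt.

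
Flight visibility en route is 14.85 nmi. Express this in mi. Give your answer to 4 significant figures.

17.09 SM

1 nmi = 1.15078 SM, so 14.85 × 1.15078 = 17.09 SM.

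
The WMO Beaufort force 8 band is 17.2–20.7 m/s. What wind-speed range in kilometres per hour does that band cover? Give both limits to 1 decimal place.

61.9 to 74.5 km/h

17.2–20.7 m/s × 3.6 = 61.9–74.5 km/h.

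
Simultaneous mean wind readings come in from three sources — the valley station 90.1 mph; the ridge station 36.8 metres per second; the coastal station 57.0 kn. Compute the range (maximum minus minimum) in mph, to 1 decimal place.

24.5 mph

the ridge station: 36.8 m/s = 82.319 mph.
the coastal station: 57.0 kt = 65.594 mph.
Spread: 90.100 − 65.594 = 24.5 mph.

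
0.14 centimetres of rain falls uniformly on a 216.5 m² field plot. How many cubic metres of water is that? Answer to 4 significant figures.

Depth: 0.14 cm × 10 = 1.4 mm.
1 mm over 1 m² is 1 L, so volume = 1.4 × 216.5 = 303.1 L = 0.3031 m³.

0.3031 cubic metres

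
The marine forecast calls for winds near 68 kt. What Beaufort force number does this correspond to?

68 kt lies in the Beaufort 12 band (hurricane force, ≥64 kt).

Beaufort force 12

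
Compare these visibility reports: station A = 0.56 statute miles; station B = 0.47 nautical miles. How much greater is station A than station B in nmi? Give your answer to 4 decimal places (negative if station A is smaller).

station A: 0.56 SM = 0.486627 nmi.
Difference: 0.486627 − 0.470000 = 0.0166 nmi.

0.0166 nmi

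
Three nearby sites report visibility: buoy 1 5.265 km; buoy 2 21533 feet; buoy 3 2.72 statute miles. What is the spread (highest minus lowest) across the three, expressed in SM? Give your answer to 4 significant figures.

1.358 SM

buoy 1: 5.265 km = 3.27152 SM.
buoy 2: 21533 ft = 4.07822 SM.
Spread: 4.07822 − 2.72000 = 1.358 SM.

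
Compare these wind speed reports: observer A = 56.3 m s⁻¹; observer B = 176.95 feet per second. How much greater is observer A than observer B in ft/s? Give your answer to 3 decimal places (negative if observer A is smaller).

observer A: 56.3 m/s = 184.71129 ft/s.
Difference: 184.71129 − 176.95000 = 7.761 ft/s.

7.761 ft/s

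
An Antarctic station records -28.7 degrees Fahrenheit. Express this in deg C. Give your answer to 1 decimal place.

-33.7 °C

°C = (°F − 32) × 5/9 = (-28.7 − 32) / 1.8 = -33.7 °C.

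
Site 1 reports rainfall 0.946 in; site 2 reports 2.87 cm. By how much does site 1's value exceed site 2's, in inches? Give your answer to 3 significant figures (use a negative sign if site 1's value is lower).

site 2: 2.87 cm = 1.12992 in.
Difference: 0.94600 − 1.12992 = -0.184 in.

-0.184 in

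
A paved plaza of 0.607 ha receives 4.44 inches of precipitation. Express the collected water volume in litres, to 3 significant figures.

685000 litres

Depth: 4.44 in × 25.4 = 112.776 mm.
Area: 0.607 ha = 6070 m².
1 mm over 1 m² is 1 L, so volume = 112.776 × 6070 = 684550.32 L ≈ 685000 L.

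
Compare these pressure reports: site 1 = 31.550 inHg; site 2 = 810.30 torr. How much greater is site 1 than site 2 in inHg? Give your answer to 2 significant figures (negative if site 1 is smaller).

site 2: 810.30 mmHg = 31.9016 inHg.
Difference: 31.5500 − 31.9016 = -0.35 inHg.

-0.35 inHg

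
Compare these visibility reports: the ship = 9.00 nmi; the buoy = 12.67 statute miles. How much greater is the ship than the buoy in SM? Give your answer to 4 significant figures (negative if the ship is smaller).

-2.313 SM

the ship: 9.00 nmi = 10.35702 SM.
Difference: 10.35702 − 12.67000 = -2.313 SM.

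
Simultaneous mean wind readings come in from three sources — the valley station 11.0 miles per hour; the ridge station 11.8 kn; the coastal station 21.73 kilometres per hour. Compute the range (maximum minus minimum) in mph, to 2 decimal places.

the ridge station: 11.8 kt = 13.5792 mph.
the coastal station: 21.73 km/h = 13.5024 mph.
Spread: 13.5792 − 11.0000 = 2.58 mph.

2.58 mph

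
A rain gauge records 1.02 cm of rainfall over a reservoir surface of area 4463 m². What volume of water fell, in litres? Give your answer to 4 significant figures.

45520 litres

Depth: 1.02 cm × 10 = 10.2 mm.
1 mm over 1 m² is 1 L, so volume = 10.2 × 4463 = 45522.6 L ≈ 45520 L.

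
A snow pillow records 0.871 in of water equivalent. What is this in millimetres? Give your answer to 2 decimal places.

1 in = 25.4 mm, so 0.871 × 25.4 = 22.12 mm.

22.12 mm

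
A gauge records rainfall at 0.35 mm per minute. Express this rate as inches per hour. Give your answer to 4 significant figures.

0.8268 in/hour

0.35 mm/minute × 0.0393701 in/mm × 60 minute/hour = 0.8268 in/hour.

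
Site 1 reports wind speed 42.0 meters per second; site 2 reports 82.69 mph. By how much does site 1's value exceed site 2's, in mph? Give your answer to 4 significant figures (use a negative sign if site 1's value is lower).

11.26 mph

site 1: 42.0 m/s = 93.9513 mph.
Difference: 93.9513 − 82.6900 = 11.26 mph.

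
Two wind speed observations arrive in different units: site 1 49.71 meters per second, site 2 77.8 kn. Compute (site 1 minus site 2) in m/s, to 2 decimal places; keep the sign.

site 2: 77.8 kt = 40.0238 m/s.
Difference: 49.7100 − 40.0238 = 9.69 m/s.

9.69 m/s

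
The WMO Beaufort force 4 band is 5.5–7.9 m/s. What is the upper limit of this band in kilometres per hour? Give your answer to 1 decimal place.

5.5–7.9 m/s × 3.6 = 19.8–28.4 km/h.

28.4 km/h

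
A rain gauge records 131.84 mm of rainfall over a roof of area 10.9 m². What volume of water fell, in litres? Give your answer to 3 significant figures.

1 mm over 1 m² is 1 L, so volume = 131.84 × 10.9 = 1437.056 L ≈ 1440 L.

1440 litres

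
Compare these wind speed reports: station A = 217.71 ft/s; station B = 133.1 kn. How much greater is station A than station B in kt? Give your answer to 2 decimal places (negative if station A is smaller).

station A: 217.71 ft/s = 128.9896 kt.
Difference: 128.9896 − 133.1000 = -4.11 kt.

-4.11 kt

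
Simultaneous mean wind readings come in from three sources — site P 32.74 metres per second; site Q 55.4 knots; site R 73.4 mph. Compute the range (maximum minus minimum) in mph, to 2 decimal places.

site P: 32.74 m/s = 73.2373 mph.
site Q: 55.4 kt = 63.7532 mph.
Spread: 73.4000 − 63.7532 = 9.65 mph.

9.65 mph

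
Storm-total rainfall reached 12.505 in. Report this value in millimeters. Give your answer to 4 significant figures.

317.6 mm

1 in = 25.4 mm, so 12.505 × 25.4 = 317.6 mm.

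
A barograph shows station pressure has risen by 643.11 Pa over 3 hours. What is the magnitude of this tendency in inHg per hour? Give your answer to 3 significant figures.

643.11 Pa / 3 h × 0.0002953 inHg/Pa = 0.0633 inHg/h.

0.0633 inHg per hour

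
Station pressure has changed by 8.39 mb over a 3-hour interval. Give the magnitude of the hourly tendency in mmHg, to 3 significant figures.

8.39 mb / 3 h × 0.750062 mmHg/mb = 2.10 mmHg/h.

2.10 mmHg per hour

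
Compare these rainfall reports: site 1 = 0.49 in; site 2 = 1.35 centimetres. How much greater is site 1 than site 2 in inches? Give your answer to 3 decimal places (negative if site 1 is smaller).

site 2: 1.35 cm = 0.531496 in.
Difference: 0.490000 − 0.531496 = -0.041 in.

-0.041 in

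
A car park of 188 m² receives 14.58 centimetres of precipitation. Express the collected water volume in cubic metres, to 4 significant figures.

Depth: 14.58 cm × 10 = 145.8 mm.
1 mm over 1 m² is 1 L, so volume = 145.8 × 188 = 27410.4 L = 27.41 m³.

27.41 cubic metres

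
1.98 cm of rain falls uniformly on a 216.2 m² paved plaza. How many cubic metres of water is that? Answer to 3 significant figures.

4.28 cubic metres

Depth: 1.98 cm × 10 = 19.8 mm.
1 mm over 1 m² is 1 L, so volume = 19.8 × 216.2 = 4280.76 L = 4.28 m³.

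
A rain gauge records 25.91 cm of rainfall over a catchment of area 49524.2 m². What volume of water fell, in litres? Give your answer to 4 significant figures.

Depth: 25.91 cm × 10 = 259.1 mm.
1 mm over 1 m² is 1 L, so volume = 259.1 × 49524.2 = 12831720 L ≈ 12830000 L.

12830000 litres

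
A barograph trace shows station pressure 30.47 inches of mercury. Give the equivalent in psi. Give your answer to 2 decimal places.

1 inHg = 0.491154 psi, so 30.47 × 0.491154 = 14.97 psi.

14.97 psi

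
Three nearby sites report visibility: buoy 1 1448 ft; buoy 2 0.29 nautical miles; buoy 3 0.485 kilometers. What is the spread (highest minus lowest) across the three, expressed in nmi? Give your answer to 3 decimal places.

0.052 nmi

buoy 1: 1448 ft = 0.23831 nmi.
buoy 3: 0.485 km = 0.26188 nmi.
Spread: 0.29000 − 0.23831 = 0.052 nmi.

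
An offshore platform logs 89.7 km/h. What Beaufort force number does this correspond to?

89.7 km/h = 24.9 m/s, which is Beaufort 10 (storm, 24.5–28.4 m/s).

Beaufort force 10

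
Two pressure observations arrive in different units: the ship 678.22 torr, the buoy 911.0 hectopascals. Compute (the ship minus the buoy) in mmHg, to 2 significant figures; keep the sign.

-5.1 mmHg

the buoy: 911.0 hPa = 683.306 mmHg.
Difference: 678.220 − 683.306 = -5.1 mmHg.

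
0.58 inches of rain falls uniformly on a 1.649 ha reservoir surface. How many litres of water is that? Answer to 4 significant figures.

242900 litres

Depth: 0.58 in × 25.4 = 14.732 mm.
Area: 1.649 ha = 16490 m².
1 mm over 1 m² is 1 L, so volume = 14.732 × 16490 = 242930.68 L ≈ 242900 L.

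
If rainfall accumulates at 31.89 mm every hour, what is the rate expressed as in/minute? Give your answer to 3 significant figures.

31.89 mm/hour × 0.0393701 in/mm × 0.0166667 hour/minute = 0.0209 in/minute.

0.0209 in/minute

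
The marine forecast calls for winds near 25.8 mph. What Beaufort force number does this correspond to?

25.8 mph = 11.5 m/s, which is Beaufort 6 (strong breeze, 10.8–13.8 m/s).

Beaufort force 6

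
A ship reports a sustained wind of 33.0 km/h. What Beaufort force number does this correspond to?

33.0 km/h = 9.2 m/s, which is Beaufort 5 (fresh breeze, 8.0–10.7 m/s).

Beaufort force 5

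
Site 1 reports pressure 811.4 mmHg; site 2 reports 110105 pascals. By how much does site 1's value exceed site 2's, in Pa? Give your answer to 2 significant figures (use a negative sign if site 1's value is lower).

-1900 Pa

site 1: 811.4 mmHg = 108177.79 Pa.
Difference: 108177.79 − 110105.00 = -1900 Pa.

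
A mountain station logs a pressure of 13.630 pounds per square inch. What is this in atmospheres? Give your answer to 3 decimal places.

1 psi = 0.068046 atm, so 13.630 × 0.068046 = 0.927 atm.

0.927 atm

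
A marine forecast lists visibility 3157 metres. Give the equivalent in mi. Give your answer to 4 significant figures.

1 m = 0.000621371 SM, so 3157 × 0.000621371 = 1.962 SM.

1.962 SM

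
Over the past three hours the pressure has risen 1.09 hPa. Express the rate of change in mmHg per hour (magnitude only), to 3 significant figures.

0.273 mmHg per hour

1.09 hPa / 3 h × 0.750062 mmHg/hPa = 0.273 mmHg/h.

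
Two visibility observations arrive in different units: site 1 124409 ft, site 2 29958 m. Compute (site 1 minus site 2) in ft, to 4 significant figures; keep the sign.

26120 ft

site 2: 29958 m = 98287.40 ft.
Difference: 124409.00 − 98287.40 = 26120 ft.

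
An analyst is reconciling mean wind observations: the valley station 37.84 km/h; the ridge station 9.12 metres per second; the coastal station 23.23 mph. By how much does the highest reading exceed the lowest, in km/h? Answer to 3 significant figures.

the ridge station: 9.12 m/s = 32.8320 km/h.
the coastal station: 23.23 mph = 37.3851 km/h.
Spread: 37.8400 − 32.8320 = 5.01 km/h.

5.01 km/h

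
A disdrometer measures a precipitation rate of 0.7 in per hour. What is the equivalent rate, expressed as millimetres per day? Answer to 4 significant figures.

426.7 mm/day

0.7 in/hour × 25.4 mm/in × 24 hour/day = 426.7 mm/day.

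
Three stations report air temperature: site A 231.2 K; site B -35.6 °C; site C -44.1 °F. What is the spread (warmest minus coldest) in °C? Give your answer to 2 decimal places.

site A: 231.2 K = -41.950 °C.
site C: -44.1 °F = -42.278 °C.
Spread: (-35.600) − (-42.278) = 6.678 °C.

6.68 °C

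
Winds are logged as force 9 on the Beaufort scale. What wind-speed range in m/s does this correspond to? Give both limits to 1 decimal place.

20.8 to 24.4 m/s

Beaufort 9 (strong gale) spans 20.8–24.4 m/s.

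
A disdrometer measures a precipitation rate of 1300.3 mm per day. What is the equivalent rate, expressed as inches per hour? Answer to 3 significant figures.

1300.3 mm/day × 0.0393701 in/mm × 0.0416667 day/hour = 2.13 in/hour.

2.13 in/hour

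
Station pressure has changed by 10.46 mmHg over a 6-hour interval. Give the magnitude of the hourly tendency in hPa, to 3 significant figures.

10.46 mmHg / 6 h × 1.33322 hPa/mmHg = 2.32 hPa/h.

2.32 hPa per hour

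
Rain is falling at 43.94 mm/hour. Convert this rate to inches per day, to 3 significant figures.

41.5 in/day

43.94 mm/hour × 0.0393701 in/mm × 24 hour/day = 41.5 in/day.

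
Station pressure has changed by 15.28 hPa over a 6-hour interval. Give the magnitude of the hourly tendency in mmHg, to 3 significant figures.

15.28 hPa / 6 h × 0.750062 mmHg/hPa = 1.91 mmHg/h.

1.91 mmHg per hour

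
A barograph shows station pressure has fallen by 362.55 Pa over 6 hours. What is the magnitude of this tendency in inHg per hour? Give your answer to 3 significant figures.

362.55 Pa / 6 h × 0.0002953 inHg/Pa = 0.0178 inHg/h.

0.0178 inHg per hour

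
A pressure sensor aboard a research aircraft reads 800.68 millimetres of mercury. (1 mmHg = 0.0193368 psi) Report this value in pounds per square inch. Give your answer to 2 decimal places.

1 mmHg = 0.0193368 psi, so 800.68 × 0.0193368 = 15.48 psi.

15.48 psi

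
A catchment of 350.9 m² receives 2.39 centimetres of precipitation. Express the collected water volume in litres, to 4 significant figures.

Depth: 2.39 cm × 10 = 23.9 mm.
1 mm over 1 m² is 1 L, so volume = 23.9 × 350.9 = 8386.51 L ≈ 8387 L.

8387 litres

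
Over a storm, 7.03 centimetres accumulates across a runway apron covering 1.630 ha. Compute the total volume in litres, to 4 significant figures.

1146000 litres

Depth: 7.03 cm × 10 = 70.3 mm.
Area: 1.630 ha = 16300 m².
1 mm over 1 m² is 1 L, so volume = 70.3 × 16300 = 1145890 L ≈ 1146000 L.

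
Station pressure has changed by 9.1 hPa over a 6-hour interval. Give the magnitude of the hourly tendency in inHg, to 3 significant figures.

0.0448 inHg per hour

9.1 hPa / 6 h × 0.02953 inHg/hPa = 0.0448 inHg/h.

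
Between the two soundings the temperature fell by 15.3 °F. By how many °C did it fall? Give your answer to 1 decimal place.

Converting a difference, only the 9/5 scale factor applies: Δ°C = 15.3 × 0.5556 = 8.5 °C.

8.5 °C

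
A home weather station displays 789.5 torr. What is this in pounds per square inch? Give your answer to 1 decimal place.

15.3 psi

1 mmHg = 0.0193368 psi, so 789.5 × 0.0193368 = 15.3 psi.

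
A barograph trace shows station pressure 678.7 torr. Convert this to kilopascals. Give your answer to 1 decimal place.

1 mmHg = 0.133322 kPa, so 678.7 × 0.133322 = 90.5 kPa.

90.5 kPa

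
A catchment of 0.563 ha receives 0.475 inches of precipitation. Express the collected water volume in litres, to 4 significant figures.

Depth: 0.475 in × 25.4 = 12.065 mm.
Area: 0.563 ha = 5630 m².
1 mm over 1 m² is 1 L, so volume = 12.065 × 5630 = 67925.95 L ≈ 67930 L.

67930 litres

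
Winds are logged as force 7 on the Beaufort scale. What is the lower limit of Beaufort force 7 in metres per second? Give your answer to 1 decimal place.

Beaufort 7 (near gale) spans 13.9–17.1 m/s.

13.9 m/s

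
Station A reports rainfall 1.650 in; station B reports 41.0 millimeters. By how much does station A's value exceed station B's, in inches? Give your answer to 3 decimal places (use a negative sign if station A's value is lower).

station B: 41.0 mm = 1.61417 in.
Difference: 1.65000 − 1.61417 = 0.036 in.

0.036 in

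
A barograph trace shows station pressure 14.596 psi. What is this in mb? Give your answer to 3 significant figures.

1010 mb

1 psi = 68.9476 mb, so 14.596 × 68.9476 = 1010 mb.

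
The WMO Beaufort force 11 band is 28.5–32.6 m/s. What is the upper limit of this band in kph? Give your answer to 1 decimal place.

117.4 km/h

28.5–32.6 m/s × 3.6 = 102.6–117.4 km/h.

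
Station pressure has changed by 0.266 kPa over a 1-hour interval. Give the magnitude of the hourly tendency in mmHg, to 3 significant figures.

2.00 mmHg per hour

0.266 kPa / 1 h × 7.50062 mmHg/kPa = 2.00 mmHg/h.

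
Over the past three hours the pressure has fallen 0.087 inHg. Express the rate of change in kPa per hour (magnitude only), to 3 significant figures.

0.087 inHg / 3 h × 3.38639 kPa/inHg = 0.0982 kPa/h.

0.0982 kPa per hour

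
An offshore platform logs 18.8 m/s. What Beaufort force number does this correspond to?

Beaufort force 8

18.8 m/s lies in the Beaufort 8 band (gale, 17.2–20.7 m/s).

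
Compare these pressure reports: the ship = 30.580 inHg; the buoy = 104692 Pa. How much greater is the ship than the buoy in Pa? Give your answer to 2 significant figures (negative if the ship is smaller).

the ship: 30.580 inHg = 103555.78 Pa.
Difference: 103555.78 − 104692.00 = -1100 Pa.

-1100 Pa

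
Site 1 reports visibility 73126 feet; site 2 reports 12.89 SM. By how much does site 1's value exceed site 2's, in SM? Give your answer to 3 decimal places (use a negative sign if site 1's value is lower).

site 1: 73126 ft = 13.84962 SM.
Difference: 13.84962 − 12.89000 = 0.960 SM.

0.960 SM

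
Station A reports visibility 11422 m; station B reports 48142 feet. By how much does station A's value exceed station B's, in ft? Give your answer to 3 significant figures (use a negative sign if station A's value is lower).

station A: 11422 m = 37473.75 ft.
Difference: 37473.75 − 48142.00 = -10700 ft.

-10700 ft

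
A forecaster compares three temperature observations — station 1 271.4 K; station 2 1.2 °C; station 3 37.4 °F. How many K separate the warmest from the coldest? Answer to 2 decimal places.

4.75 K

station 1: 271.4 K = -1.750 °C.
station 3: 37.4 °F = 3.000 °C.
Spread: 3.000 − (-1.750) = 4.750 °C.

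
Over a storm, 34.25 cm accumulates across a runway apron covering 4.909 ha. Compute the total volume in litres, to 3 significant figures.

16800000 litres

Depth: 34.25 cm × 10 = 342.5 mm.
Area: 4.909 ha = 49090 m².
1 mm over 1 m² is 1 L, so volume = 342.5 × 49090 = 16813325 L ≈ 16800000 L.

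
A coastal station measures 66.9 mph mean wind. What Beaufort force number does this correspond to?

Beaufort force 11

66.9 mph = 29.9 m/s, which is Beaufort 11 (violent storm, 28.5–32.6 m/s).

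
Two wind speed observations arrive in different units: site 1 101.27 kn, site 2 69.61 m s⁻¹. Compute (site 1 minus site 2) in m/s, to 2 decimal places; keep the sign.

-17.51 m/s

site 1: 101.27 kt = 52.0978 m/s.
Difference: 52.0978 − 69.6100 = -17.51 m/s.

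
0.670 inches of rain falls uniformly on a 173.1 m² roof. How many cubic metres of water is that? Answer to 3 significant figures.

Depth: 0.670 in × 25.4 = 17.018 mm.
1 mm over 1 m² is 1 L, so volume = 17.018 × 173.1 = 2945.8158 L = 2.95 m³.

2.95 cubic metres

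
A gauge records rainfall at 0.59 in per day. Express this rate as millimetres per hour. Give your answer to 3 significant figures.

0.59 in/day × 25.4 mm/in × 0.0416667 day/hour = 0.624 mm/hour.

0.624 mm/hour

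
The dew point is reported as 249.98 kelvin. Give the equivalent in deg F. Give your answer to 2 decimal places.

-9.71 °F

First to °C: -23.17 °C.
Then to °F: -9.71 °F.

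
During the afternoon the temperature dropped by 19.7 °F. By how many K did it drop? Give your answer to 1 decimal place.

10.9 K

For a temperature change the 32° offset cancels: ΔK = 19.7 × 0.5556 = 10.9 K.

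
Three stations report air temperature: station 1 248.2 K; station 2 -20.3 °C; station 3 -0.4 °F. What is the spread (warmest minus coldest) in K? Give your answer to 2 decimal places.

station 1: 248.2 K = -24.950 °C.
station 3: -0.4 °F = -18.000 °C.
Spread: (-18.000) − (-24.950) = 6.950 °C.

6.95 K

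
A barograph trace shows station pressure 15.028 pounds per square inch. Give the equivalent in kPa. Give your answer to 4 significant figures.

103.6 kPa

1 psi = 6.89476 kPa, so 15.028 × 6.89476 = 103.6 kPa.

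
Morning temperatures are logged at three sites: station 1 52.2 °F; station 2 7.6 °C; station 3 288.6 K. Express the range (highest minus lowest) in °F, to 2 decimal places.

station 1: 52.2 °F = 11.222 °C.
station 3: 288.6 K = 15.450 °C.
Spread: 15.450 − 7.600 = 7.850 °C = 14.13 °F.

14.13 °F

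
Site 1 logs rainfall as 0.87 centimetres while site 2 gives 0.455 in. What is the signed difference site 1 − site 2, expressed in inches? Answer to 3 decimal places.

-0.112 in

site 1: 0.87 cm = 0.34252 in.
Difference: 0.34252 − 0.45500 = -0.112 in.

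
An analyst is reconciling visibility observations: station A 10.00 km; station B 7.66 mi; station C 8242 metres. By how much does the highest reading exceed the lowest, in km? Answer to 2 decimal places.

4.09 km

station B: 7.66 SM = 12.3276 km.
station C: 8242 m = 8.2420 km.
Spread: 12.3276 − 8.2420 = 4.09 km.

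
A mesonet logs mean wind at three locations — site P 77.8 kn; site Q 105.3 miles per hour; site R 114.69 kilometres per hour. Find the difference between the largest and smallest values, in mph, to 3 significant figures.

34.0 mph

site P: 77.8 kt = 89.531 mph.
site R: 114.69 km/h = 71.265 mph.
Spread: 105.300 − 71.265 = 34.0 mph.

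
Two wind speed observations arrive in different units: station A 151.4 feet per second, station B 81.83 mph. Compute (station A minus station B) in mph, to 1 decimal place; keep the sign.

21.4 mph

station A: 151.4 ft/s = 103.227 mph.
Difference: 103.227 − 81.830 = 21.4 mph.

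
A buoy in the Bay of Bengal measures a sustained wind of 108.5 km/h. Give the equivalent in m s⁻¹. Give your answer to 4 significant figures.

30.14 m/s

1 km/h = 0.277778 m/s, so 108.5 × 0.277778 = 30.14 m/s.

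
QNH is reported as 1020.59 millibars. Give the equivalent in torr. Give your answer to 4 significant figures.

1 mb = 0.750062 mmHg, so 1020.59 × 0.750062 = 765.5 mmHg.

765.5 mmHg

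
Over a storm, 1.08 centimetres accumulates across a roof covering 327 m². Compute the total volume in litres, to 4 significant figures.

Depth: 1.08 cm × 10 = 10.8 mm.
1 mm over 1 m² is 1 L, so volume = 10.8 × 327 = 3531.6 L ≈ 3532 L.

3532 litres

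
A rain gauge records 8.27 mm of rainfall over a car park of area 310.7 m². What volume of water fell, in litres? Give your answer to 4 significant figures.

2569 litres

1 mm over 1 m² is 1 L, so volume = 8.27 × 310.7 = 2569.489 L ≈ 2569 L.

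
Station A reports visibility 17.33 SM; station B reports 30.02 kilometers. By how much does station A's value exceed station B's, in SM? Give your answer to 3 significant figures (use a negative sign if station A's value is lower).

station B: 30.02 km = 18.6536 SM.
Difference: 17.3300 − 18.6536 = -1.32 SM.

-1.32 SM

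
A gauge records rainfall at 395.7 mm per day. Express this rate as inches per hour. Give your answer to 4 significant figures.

395.7 mm/day × 0.0393701 in/mm × 0.0416667 day/hour = 0.6491 in/hour.

0.6491 in/hour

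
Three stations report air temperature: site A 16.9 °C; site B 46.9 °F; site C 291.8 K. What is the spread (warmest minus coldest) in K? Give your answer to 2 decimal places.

10.37 K

site B: 46.9 °F = 8.278 °C.
site C: 291.8 K = 18.650 °C.
Spread: 18.650 − 8.278 = 10.372 °C.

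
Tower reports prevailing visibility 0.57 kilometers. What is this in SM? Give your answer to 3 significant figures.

0.354 SM

1 km = 0.621371 SM, so 0.57 × 0.621371 = 0.354 SM.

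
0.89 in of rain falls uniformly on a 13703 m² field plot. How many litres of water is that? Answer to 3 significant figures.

Depth: 0.89 in × 25.4 = 22.606 mm.
1 mm over 1 m² is 1 L, so volume = 22.606 × 13703 = 309770.02 L ≈ 310000 L.

310000 litres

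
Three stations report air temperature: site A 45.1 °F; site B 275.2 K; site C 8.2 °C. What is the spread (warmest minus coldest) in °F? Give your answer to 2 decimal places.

11.07 °F

site A: 45.1 °F = 7.278 °C.
site B: 275.2 K = 2.050 °C.
Spread: 8.200 − 2.050 = 6.150 °C = 11.07 °F.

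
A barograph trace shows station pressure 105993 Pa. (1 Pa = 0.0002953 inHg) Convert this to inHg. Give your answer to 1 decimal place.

1 Pa = 0.0002953 inHg, so 105993 × 0.0002953 = 31.3 inHg.

31.3 inHg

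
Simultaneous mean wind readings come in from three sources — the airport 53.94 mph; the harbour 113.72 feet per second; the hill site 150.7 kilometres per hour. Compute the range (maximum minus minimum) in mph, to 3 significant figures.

the harbour: 113.72 ft/s = 77.536 mph.
the hill site: 150.7 km/h = 93.641 mph.
Spread: 93.641 − 53.940 = 39.7 mph.

39.7 mph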